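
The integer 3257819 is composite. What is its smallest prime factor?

41

3257819 is odd.
Digit sum 35, not divisible by 3.
Ends in 9: not divisible by 5.
7: 3257819 = 7·465402 + 5
11: 3257819 = 11·296165 + 4
13: 3257819 = 13·250601 + 6
17: 3257819 = 17·191636 + 7
19: 3257819 = 19·171464 + 3
23: 3257819 = 23·141644 + 7
29: 3257819 = 29·112338 + 17
31: 3257819 = 31·105090 + 29
37: 3257819 = 37·88049 + 6
41: 3257819 = 41·79459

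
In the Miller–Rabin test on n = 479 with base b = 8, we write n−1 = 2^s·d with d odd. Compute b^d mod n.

479 − 1 = 478 = 2^1 · 239, so d = 239.
8^1 ≡ 8 (mod 479)
8^2 ≡ 8^2 = 64 ≡ 64 (mod 479)
8^4 ≡ 64^2 = 4096 ≡ 264 (mod 479)
8^8 ≡ 264^2 = 69696 ≡ 241 (mod 479)
8^16 ≡ 241^2 = 58081 ≡ 122 (mod 479)
8^32 ≡ 122^2 = 14884 ≡ 35 (mod 479)
8^64 ≡ 35^2 = 1225 ≡ 267 (mod 479)
8^128 ≡ 267^2 = 71289 ≡ 397 (mod 479)
239 = 128 + 64 + 32 + 8 + 4 + 2 + 1 in binary powers of 2.
So 8^239 ≡ 397 · 267 · 35 · 241 · 264 · 64 · 8 ≡ 1 (mod 479).
Since 8^d ≡ 1 (mod 479), base 8 does not prove 479 composite.

1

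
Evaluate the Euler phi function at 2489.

2340

Factor: 2489 = 19 · 131.
φ(2489) = (19−1) · (131−1) = 18 · 130 = 2340.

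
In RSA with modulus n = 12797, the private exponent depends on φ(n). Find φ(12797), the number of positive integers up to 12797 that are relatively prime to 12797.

12540

Factor: 12797 = 67 · 191.
φ(12797) = (67−1) · (191−1) = 66 · 190 = 12540.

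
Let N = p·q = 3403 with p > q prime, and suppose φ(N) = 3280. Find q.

41

φ(n) = (p−1)(q−1) = n − (p+q) + 1, so p + q = 3403 − 3280 + 1 = 124.
p and q are the roots of t² − 124t + 3403 = 0.
Discriminant: 124² − 4·3403 = 15376 − 13612 = 1764; √1764 = 42.
q = (124 − 42)/2 = 41, p = (124 + 42)/2 = 83.
Check: 41 · 83 = 3403.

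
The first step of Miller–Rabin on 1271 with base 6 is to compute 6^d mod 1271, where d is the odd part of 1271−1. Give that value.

243

1271 − 1 = 1270 = 2^1 · 635, so d = 635.
6^1 ≡ 6 (mod 1271)
6^2 ≡ 6^2 = 36 ≡ 36 (mod 1271)
6^4 ≡ 36^2 = 1296 ≡ 25 (mod 1271)
6^8 ≡ 25^2 = 625 ≡ 625 (mod 1271)
6^16 ≡ 625^2 = 390625 ≡ 428 (mod 1271)
6^32 ≡ 428^2 = 183184 ≡ 160 (mod 1271)
6^64 ≡ 160^2 = 25600 ≡ 180 (mod 1271)
6^128 ≡ 180^2 = 32400 ≡ 625 (mod 1271)
6^256 ≡ 625^2 = 390625 ≡ 428 (mod 1271)
6^512 ≡ 428^2 = 183184 ≡ 160 (mod 1271)
635 = 512 + 64 + 32 + 16 + 8 + 2 + 1 in binary powers of 2.
So 6^635 ≡ 160 · 180 · 160 · 428 · 625 · 36 · 6 ≡ 243 (mod 1271).
Squaring chain: 243; never reaches −1, so base 6 is a Miller–Rabin witness that 1271 is composite.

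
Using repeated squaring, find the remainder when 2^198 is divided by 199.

1

2^1 ≡ 2 (mod 199)
2^2 ≡ 2^2 = 4 ≡ 4 (mod 199)
2^4 ≡ 4^2 = 16 ≡ 16 (mod 199)
2^8 ≡ 16^2 = 256 ≡ 57 (mod 199)
2^16 ≡ 57^2 = 3249 ≡ 65 (mod 199)
2^32 ≡ 65^2 = 4225 ≡ 46 (mod 199)
2^64 ≡ 46^2 = 2116 ≡ 126 (mod 199)
2^128 ≡ 126^2 = 15876 ≡ 155 (mod 199)
198 = 128 + 64 + 4 + 2 in binary powers of 2.
So 2^198 ≡ 155 · 126 · 16 · 4 ≡ 1 (mod 199).
Since the result is 1, base 2 gives no evidence that 199 is composite.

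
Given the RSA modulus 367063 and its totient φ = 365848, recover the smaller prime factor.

φ(n) = (p−1)(q−1) = n − (p+q) + 1, so p + q = 367063 − 365848 + 1 = 1216.
p and q are the roots of t² − 1216t + 367063 = 0.
Discriminant: 1216² − 4·367063 = 1478656 − 1468252 = 10404; √10404 = 102.
q = (1216 − 102)/2 = 557, p = (1216 + 102)/2 = 659.
Check: 557 · 659 = 367063.

557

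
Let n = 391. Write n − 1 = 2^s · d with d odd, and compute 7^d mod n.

391 − 1 = 390 = 2^1 · 195, so d = 195.
7^1 ≡ 7 (mod 391)
7^2 ≡ 7^2 = 49 ≡ 49 (mod 391)
7^4 ≡ 49^2 = 2401 ≡ 55 (mod 391)
7^8 ≡ 55^2 = 3025 ≡ 288 (mod 391)
7^16 ≡ 288^2 = 82944 ≡ 52 (mod 391)
7^32 ≡ 52^2 = 2704 ≡ 358 (mod 391)
7^64 ≡ 358^2 = 128164 ≡ 307 (mod 391)
7^128 ≡ 307^2 = 94249 ≡ 18 (mod 391)
195 = 128 + 64 + 2 + 1 in binary powers of 2.
So 7^195 ≡ 18 · 307 · 49 · 7 ≡ 241 (mod 391).
Squaring chain: 241; never reaches −1, so base 7 is a Miller–Rabin witness that 391 is composite.

241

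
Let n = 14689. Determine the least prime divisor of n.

37

14689 is odd.
Digit sum 28, not divisible by 3.
Ends in 9: not divisible by 5.
7: 14689 = 7·2098 + 3
11: 14689 = 11·1335 + 4
13: 14689 = 13·1129 + 12
17: 14689 = 17·864 + 1
19: 14689 = 19·773 + 2
23: 14689 = 23·638 + 15
29: 14689 = 29·506 + 15
31: 14689 = 31·473 + 26
37: 14689 = 37·397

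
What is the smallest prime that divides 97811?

97811 is odd.
Digit sum 26, not divisible by 3.
Ends in 1: not divisible by 5.
7: 97811 = 7·13973

7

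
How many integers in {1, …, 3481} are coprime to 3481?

3422

Factor: 3481 = 59^2.
φ(3481) = 59^1·(59−1) = 3422.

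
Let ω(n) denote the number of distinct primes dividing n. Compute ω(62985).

62985 = 3 · 20995
20995 = 5 · 4199
4199 = 13 · 323
323 = 17 · 19
62985 = 3 · 5 · 13 · 17 · 19, which has 5 distinct prime factors.

5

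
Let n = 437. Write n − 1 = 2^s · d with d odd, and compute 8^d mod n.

141

437 − 1 = 436 = 2^2 · 109, so d = 109.
8^1 ≡ 8 (mod 437)
8^2 ≡ 8^2 = 64 ≡ 64 (mod 437)
8^4 ≡ 64^2 = 4096 ≡ 163 (mod 437)
8^8 ≡ 163^2 = 26569 ≡ 349 (mod 437)
8^16 ≡ 349^2 = 121801 ≡ 315 (mod 437)
8^32 ≡ 315^2 = 99225 ≡ 26 (mod 437)
8^64 ≡ 26^2 = 676 ≡ 239 (mod 437)
109 = 64 + 32 + 8 + 4 + 1 in binary powers of 2.
So 8^109 ≡ 239 · 26 · 349 · 163 · 8 ≡ 141 (mod 437).
Squaring chain: 141 → 216; never reaches −1, so base 8 is a Miller–Rabin witness that 437 is composite.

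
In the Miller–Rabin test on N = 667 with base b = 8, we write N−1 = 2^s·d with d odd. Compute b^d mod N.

374

667 − 1 = 666 = 2^1 · 333, so d = 333.
8^1 ≡ 8 (mod 667)
8^2 ≡ 8^2 = 64 ≡ 64 (mod 667)
8^4 ≡ 64^2 = 4096 ≡ 94 (mod 667)
8^8 ≡ 94^2 = 8836 ≡ 165 (mod 667)
8^16 ≡ 165^2 = 27225 ≡ 545 (mod 667)
8^32 ≡ 545^2 = 297025 ≡ 210 (mod 667)
8^64 ≡ 210^2 = 44100 ≡ 78 (mod 667)
8^128 ≡ 78^2 = 6084 ≡ 81 (mod 667)
8^256 ≡ 81^2 = 6561 ≡ 558 (mod 667)
333 = 256 + 64 + 8 + 4 + 1 in binary powers of 2.
So 8^333 ≡ 558 · 78 · 165 · 94 · 8 ≡ 374 (mod 667).
Squaring chain: 374; never reaches −1, so base 8 is a Miller–Rabin witness that 667 is composite.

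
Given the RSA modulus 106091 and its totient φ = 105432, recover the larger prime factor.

φ(n) = (p−1)(q−1) = n − (p+q) + 1, so p + q = 106091 − 105432 + 1 = 660.
p and q are the roots of t² − 660t + 106091 = 0.
Discriminant: 660² − 4·106091 = 435600 − 424364 = 11236; √11236 = 106.
q = (660 − 106)/2 = 277, p = (660 + 106)/2 = 383.
Check: 277 · 383 = 106091.

383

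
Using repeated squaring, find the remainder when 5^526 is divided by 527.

5^1 ≡ 5 (mod 527)
5^2 ≡ 5^2 = 25 ≡ 25 (mod 527)
5^4 ≡ 25^2 = 625 ≡ 98 (mod 527)
5^8 ≡ 98^2 = 9604 ≡ 118 (mod 527)
5^16 ≡ 118^2 = 13924 ≡ 222 (mod 527)
5^32 ≡ 222^2 = 49284 ≡ 273 (mod 527)
5^64 ≡ 273^2 = 74529 ≡ 222 (mod 527)
5^128 ≡ 222^2 = 49284 ≡ 273 (mod 527)
5^256 ≡ 273^2 = 74529 ≡ 222 (mod 527)
5^512 ≡ 222^2 = 49284 ≡ 273 (mod 527)
526 = 512 + 8 + 4 + 2 in binary powers of 2.
So 5^526 ≡ 273 · 118 · 98 · 25 ≡ 253 (mod 527).
Since 253 ≠ 1, base 5 is a Fermat witness: 527 is composite.

253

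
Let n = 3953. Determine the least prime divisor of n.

3953 is odd.
Digit sum 20, not divisible by 3.
Ends in 3: not divisible by 5.
7: 3953 = 7·564 + 5
11: 3953 = 11·359 + 4
13: 3953 = 13·304 + 1
17: 3953 = 17·232 + 9
19: 3953 = 19·208 + 1
23: 3953 = 23·171 + 20
29: 3953 = 29·136 + 9
31: 3953 = 31·127 + 16
37: 3953 = 37·106 + 31
41: 3953 = 41·96 + 17
43: 3953 = 43·91 + 40
47: 3953 = 47·84 + 5
53: 3953 = 53·74 + 31
59: 3953 = 59·67

59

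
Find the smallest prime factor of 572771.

53

572771 is odd.
Digit sum 29, not divisible by 3.
Ends in 1: not divisible by 5.
7: 572771 = 7·81824 + 3
11: 572771 = 11·52070 + 1
13: 572771 = 13·44059 + 4
17: 572771 = 17·33692 + 7
19: 572771 = 19·30145 + 16
23: 572771 = 23·24903 + 2
29: 572771 = 29·19750 + 21
31: 572771 = 31·18476 + 15
37: 572771 = 37·15480 + 11
41: 572771 = 41·13970 + 1
43: 572771 = 43·13320 + 11
47: 572771 = 47·12186 + 29
53: 572771 = 53·10807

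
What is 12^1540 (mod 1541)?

12^1 ≡ 12 (mod 1541)
12^2 ≡ 12^2 = 144 ≡ 144 (mod 1541)
12^4 ≡ 144^2 = 20736 ≡ 703 (mod 1541)
12^8 ≡ 703^2 = 494209 ≡ 1089 (mod 1541)
12^16 ≡ 1089^2 = 1185921 ≡ 892 (mod 1541)
12^32 ≡ 892^2 = 795664 ≡ 508 (mod 1541)
12^64 ≡ 508^2 = 258064 ≡ 717 (mod 1541)
12^128 ≡ 717^2 = 514089 ≡ 936 (mod 1541)
12^256 ≡ 936^2 = 876096 ≡ 808 (mod 1541)
12^512 ≡ 808^2 = 652864 ≡ 1021 (mod 1541)
12^1024 ≡ 1021^2 = 1042441 ≡ 725 (mod 1541)
1540 = 1024 + 512 + 4 in binary powers of 2.
So 12^1540 ≡ 725 · 1021 · 703 ≡ 967 (mod 1541).
Since 967 ≠ 1, base 12 is a Fermat witness: 1541 is composite.

967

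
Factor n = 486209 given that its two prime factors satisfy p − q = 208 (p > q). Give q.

Since p = q + 208, we have 486209 = q(q + 208), so q² + 208q − 486209 = 0.
Discriminant: 208² + 4·486209 = 43264 + 1944836 = 1988100; √1988100 = 1410.
q = (−208 + 1410)/2 = 601, and p = q + 208 = 809.
Check: 601 · 809 = 486209.

601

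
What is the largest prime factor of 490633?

73

490633 = 11 · 44603
44603 = 13 · 3431
3431 = 47 · 73
73 is prime.
So 490633 = 11 · 13 · 47 · 73; the largest prime factor is 73.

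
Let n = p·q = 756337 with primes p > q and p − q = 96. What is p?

Since p = q + 96, we have 756337 = q(q + 96), so q² + 96q − 756337 = 0.
Discriminant: 96² + 4·756337 = 9216 + 3025348 = 3034564; √3034564 = 1742.
q = (−96 + 1742)/2 = 823, and p = q + 96 = 919.
Check: 823 · 919 = 756337.

919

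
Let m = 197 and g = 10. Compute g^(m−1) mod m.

10^1 ≡ 10 (mod 197)
10^2 ≡ 10^2 = 100 ≡ 100 (mod 197)
10^4 ≡ 100^2 = 10000 ≡ 150 (mod 197)
10^8 ≡ 150^2 = 22500 ≡ 42 (mod 197)
10^16 ≡ 42^2 = 1764 ≡ 188 (mod 197)
10^32 ≡ 188^2 = 35344 ≡ 81 (mod 197)
10^64 ≡ 81^2 = 6561 ≡ 60 (mod 197)
10^128 ≡ 60^2 = 3600 ≡ 54 (mod 197)
196 = 128 + 64 + 4 in binary powers of 2.
So 10^196 ≡ 54 · 60 · 150 ≡ 1 (mod 197).
Since the result is 1, base 10 gives no evidence that 197 is composite.

1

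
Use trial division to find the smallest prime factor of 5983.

31

5983 is odd.
Digit sum 25, not divisible by 3.
Ends in 3: not divisible by 5.
7: 5983 = 7·854 + 5
11: 5983 = 11·543 + 10
13: 5983 = 13·460 + 3
17: 5983 = 17·351 + 16
19: 5983 = 19·314 + 17
23: 5983 = 23·260 + 3
29: 5983 = 29·206 + 9
31: 5983 = 31·193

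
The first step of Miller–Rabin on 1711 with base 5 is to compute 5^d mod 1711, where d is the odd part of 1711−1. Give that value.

1711 − 1 = 1710 = 2^1 · 855, so d = 855.
5^1 ≡ 5 (mod 1711)
5^2 ≡ 5^2 = 25 ≡ 25 (mod 1711)
5^4 ≡ 25^2 = 625 ≡ 625 (mod 1711)
5^8 ≡ 625^2 = 390625 ≡ 517 (mod 1711)
5^16 ≡ 517^2 = 267289 ≡ 373 (mod 1711)
5^32 ≡ 373^2 = 139129 ≡ 538 (mod 1711)
5^64 ≡ 538^2 = 289444 ≡ 285 (mod 1711)
5^128 ≡ 285^2 = 81225 ≡ 808 (mod 1711)
5^256 ≡ 808^2 = 652864 ≡ 973 (mod 1711)
5^512 ≡ 973^2 = 946729 ≡ 546 (mod 1711)
855 = 512 + 256 + 64 + 16 + 4 + 2 + 1 in binary powers of 2.
So 5^855 ≡ 546 · 973 · 285 · 373 · 625 · 25 · 5 ≡ 730 (mod 1711).
Squaring chain: 730; never reaches −1, so base 5 is a Miller–Rabin witness that 1711 is composite.

730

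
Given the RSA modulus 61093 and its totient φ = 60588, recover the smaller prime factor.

φ(n) = (p−1)(q−1) = n − (p+q) + 1, so p + q = 61093 − 60588 + 1 = 506.
p and q are the roots of t² − 506t + 61093 = 0.
Discriminant: 506² − 4·61093 = 256036 − 244372 = 11664; √11664 = 108.
q = (506 − 108)/2 = 199, p = (506 + 108)/2 = 307.
Check: 199 · 307 = 61093.

199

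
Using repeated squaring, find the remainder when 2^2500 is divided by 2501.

1477

2^1 ≡ 2 (mod 2501)
2^2 ≡ 2^2 = 4 ≡ 4 (mod 2501)
2^4 ≡ 4^2 = 16 ≡ 16 (mod 2501)
2^8 ≡ 16^2 = 256 ≡ 256 (mod 2501)
2^16 ≡ 256^2 = 65536 ≡ 510 (mod 2501)
2^32 ≡ 510^2 = 260100 ≡ 2497 (mod 2501)
2^64 ≡ 2497^2 = 6235009 ≡ 16 (mod 2501)
2^128 ≡ 16^2 = 256 ≡ 256 (mod 2501)
2^256 ≡ 256^2 = 65536 ≡ 510 (mod 2501)
2^512 ≡ 510^2 = 260100 ≡ 2497 (mod 2501)
2^1024 ≡ 2497^2 = 6235009 ≡ 16 (mod 2501)
2^2048 ≡ 16^2 = 256 ≡ 256 (mod 2501)
2500 = 2048 + 256 + 128 + 64 + 4 in binary powers of 2.
So 2^2500 ≡ 256 · 510 · 256 · 16 · 16 ≡ 1477 (mod 2501).
Since 1477 ≠ 1, base 2 is a Fermat witness: 2501 is composite.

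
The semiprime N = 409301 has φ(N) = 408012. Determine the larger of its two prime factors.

φ(n) = (p−1)(q−1) = n − (p+q) + 1, so p + q = 409301 − 408012 + 1 = 1290.
p and q are the roots of t² − 1290t + 409301 = 0.
Discriminant: 1290² − 4·409301 = 1664100 − 1637204 = 26896; √26896 = 164.
q = (1290 − 164)/2 = 563, p = (1290 + 164)/2 = 727.
Check: 563 · 727 = 409301.

727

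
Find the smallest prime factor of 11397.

11397 is odd.
Digit sum 21, divisible by 3.

3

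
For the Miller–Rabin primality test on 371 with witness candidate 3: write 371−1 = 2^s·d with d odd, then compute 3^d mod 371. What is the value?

371 − 1 = 370 = 2^1 · 185, so d = 185.
3^1 ≡ 3 (mod 371)
3^2 ≡ 3^2 = 9 ≡ 9 (mod 371)
3^4 ≡ 9^2 = 81 ≡ 81 (mod 371)
3^8 ≡ 81^2 = 6561 ≡ 254 (mod 371)
3^16 ≡ 254^2 = 64516 ≡ 333 (mod 371)
3^32 ≡ 333^2 = 110889 ≡ 331 (mod 371)
3^64 ≡ 331^2 = 109561 ≡ 116 (mod 371)
3^128 ≡ 116^2 = 13456 ≡ 100 (mod 371)
185 = 128 + 32 + 16 + 8 + 1 in binary powers of 2.
So 3^185 ≡ 100 · 331 · 333 · 254 · 3 ≡ 26 (mod 371).
Squaring chain: 26; never reaches −1, so base 3 is a Miller–Rabin witness that 371 is composite.

26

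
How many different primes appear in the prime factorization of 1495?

3

1495 = 5 · 299
299 = 13 · 23
1495 = 5 · 13 · 23, which has 3 distinct prime factors.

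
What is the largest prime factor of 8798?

83

8798 = 2 · 4399
4399 = 53 · 83
83 is prime.
So 8798 = 2 · 53 · 83; the largest prime factor is 83.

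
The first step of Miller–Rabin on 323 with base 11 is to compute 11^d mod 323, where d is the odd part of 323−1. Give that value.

45

323 − 1 = 322 = 2^1 · 161, so d = 161.
11^1 ≡ 11 (mod 323)
11^2 ≡ 11^2 = 121 ≡ 121 (mod 323)
11^4 ≡ 121^2 = 14641 ≡ 106 (mod 323)
11^8 ≡ 106^2 = 11236 ≡ 254 (mod 323)
11^16 ≡ 254^2 = 64516 ≡ 239 (mod 323)
11^32 ≡ 239^2 = 57121 ≡ 273 (mod 323)
11^64 ≡ 273^2 = 74529 ≡ 239 (mod 323)
11^128 ≡ 239^2 = 57121 ≡ 273 (mod 323)
161 = 128 + 32 + 1 in binary powers of 2.
So 11^161 ≡ 273 · 273 · 11 ≡ 45 (mod 323).
Squaring chain: 45; never reaches −1, so base 11 is a Miller–Rabin witness that 323 is composite.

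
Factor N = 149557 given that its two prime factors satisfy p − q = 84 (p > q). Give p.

431

Since p = q + 84, we have 149557 = q(q + 84), so q² + 84q − 149557 = 0.
Discriminant: 84² + 4·149557 = 7056 + 598228 = 605284; √605284 = 778.
q = (−84 + 778)/2 = 347, and p = q + 84 = 431.
Check: 347 · 431 = 149557.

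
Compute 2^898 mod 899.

845

2^1 ≡ 2 (mod 899)
2^2 ≡ 2^2 = 4 ≡ 4 (mod 899)
2^4 ≡ 4^2 = 16 ≡ 16 (mod 899)
2^8 ≡ 16^2 = 256 ≡ 256 (mod 899)
2^16 ≡ 256^2 = 65536 ≡ 808 (mod 899)
2^32 ≡ 808^2 = 652864 ≡ 190 (mod 899)
2^64 ≡ 190^2 = 36100 ≡ 140 (mod 899)
2^128 ≡ 140^2 = 19600 ≡ 721 (mod 899)
2^256 ≡ 721^2 = 519841 ≡ 219 (mod 899)
2^512 ≡ 219^2 = 47961 ≡ 314 (mod 899)
898 = 512 + 256 + 128 + 2 in binary powers of 2.
So 2^898 ≡ 314 · 219 · 721 · 4 ≡ 845 (mod 899).
Since 845 ≠ 1, base 2 is a Fermat witness: 899 is composite.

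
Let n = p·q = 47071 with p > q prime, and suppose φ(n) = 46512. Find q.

φ(n) = (p−1)(q−1) = n − (p+q) + 1, so p + q = 47071 − 46512 + 1 = 560.
p and q are the roots of t² − 560t + 47071 = 0.
Discriminant: 560² − 4·47071 = 313600 − 188284 = 125316; √125316 = 354.
q = (560 − 354)/2 = 103, p = (560 + 354)/2 = 457.
Check: 103 · 457 = 47071.

103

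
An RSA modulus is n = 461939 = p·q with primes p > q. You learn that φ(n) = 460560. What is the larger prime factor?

809

φ(n) = (p−1)(q−1) = n − (p+q) + 1, so p + q = 461939 − 460560 + 1 = 1380.
p and q are the roots of t² − 1380t + 461939 = 0.
Discriminant: 1380² − 4·461939 = 1904400 − 1847756 = 56644; √56644 = 238.
q = (1380 − 238)/2 = 571, p = (1380 + 238)/2 = 809.
Check: 571 · 809 = 461939.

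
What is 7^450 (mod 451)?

419

7^1 ≡ 7 (mod 451)
7^2 ≡ 7^2 = 49 ≡ 49 (mod 451)
7^4 ≡ 49^2 = 2401 ≡ 146 (mod 451)
7^8 ≡ 146^2 = 21316 ≡ 119 (mod 451)
7^16 ≡ 119^2 = 14161 ≡ 180 (mod 451)
7^32 ≡ 180^2 = 32400 ≡ 379 (mod 451)
7^64 ≡ 379^2 = 143641 ≡ 223 (mod 451)
7^128 ≡ 223^2 = 49729 ≡ 119 (mod 451)
7^256 ≡ 119^2 = 14161 ≡ 180 (mod 451)
450 = 256 + 128 + 64 + 2 in binary powers of 2.
So 7^450 ≡ 180 · 119 · 223 · 49 ≡ 419 (mod 451).
Since 419 ≠ 1, base 7 is a Fermat witness: 451 is composite.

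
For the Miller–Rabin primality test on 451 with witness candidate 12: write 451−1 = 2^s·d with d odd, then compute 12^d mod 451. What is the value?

451 − 1 = 450 = 2^1 · 225, so d = 225.
12^1 ≡ 12 (mod 451)
12^2 ≡ 12^2 = 144 ≡ 144 (mod 451)
12^4 ≡ 144^2 = 20736 ≡ 441 (mod 451)
12^8 ≡ 441^2 = 194481 ≡ 100 (mod 451)
12^16 ≡ 100^2 = 10000 ≡ 78 (mod 451)
12^32 ≡ 78^2 = 6084 ≡ 221 (mod 451)
12^64 ≡ 221^2 = 48841 ≡ 133 (mod 451)
12^128 ≡ 133^2 = 17689 ≡ 100 (mod 451)
225 = 128 + 64 + 32 + 1 in binary powers of 2.
So 12^225 ≡ 100 · 133 · 221 · 12 ≡ 243 (mod 451).
Squaring chain: 243; never reaches −1, so base 12 is a Miller–Rabin witness that 451 is composite.

243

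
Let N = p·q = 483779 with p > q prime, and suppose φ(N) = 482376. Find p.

φ(n) = (p−1)(q−1) = n − (p+q) + 1, so p + q = 483779 − 482376 + 1 = 1404.
p and q are the roots of t² − 1404t + 483779 = 0.
Discriminant: 1404² − 4·483779 = 1971216 − 1935116 = 36100; √36100 = 190.
q = (1404 − 190)/2 = 607, p = (1404 + 190)/2 = 797.
Check: 607 · 797 = 483779.

797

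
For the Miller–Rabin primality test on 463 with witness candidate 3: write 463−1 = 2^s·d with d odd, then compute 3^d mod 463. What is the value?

463 − 1 = 462 = 2^1 · 231, so d = 231.
3^1 ≡ 3 (mod 463)
3^2 ≡ 3^2 = 9 ≡ 9 (mod 463)
3^4 ≡ 9^2 = 81 ≡ 81 (mod 463)
3^8 ≡ 81^2 = 6561 ≡ 79 (mod 463)
3^16 ≡ 79^2 = 6241 ≡ 222 (mod 463)
3^32 ≡ 222^2 = 49284 ≡ 206 (mod 463)
3^64 ≡ 206^2 = 42436 ≡ 303 (mod 463)
3^128 ≡ 303^2 = 91809 ≡ 135 (mod 463)
231 = 128 + 64 + 32 + 4 + 2 + 1 in binary powers of 2.
So 3^231 ≡ 135 · 303 · 206 · 81 · 9 · 3 ≡ 462 (mod 463).
Since 3^d ≡ 462 (mod 463), base 3 does not prove 463 composite.

462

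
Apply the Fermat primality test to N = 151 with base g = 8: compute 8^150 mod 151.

8^1 ≡ 8 (mod 151)
8^2 ≡ 8^2 = 64 ≡ 64 (mod 151)
8^4 ≡ 64^2 = 4096 ≡ 19 (mod 151)
8^8 ≡ 19^2 = 361 ≡ 59 (mod 151)
8^16 ≡ 59^2 = 3481 ≡ 8 (mod 151)
8^32 ≡ 8^2 = 64 ≡ 64 (mod 151)
8^64 ≡ 64^2 = 4096 ≡ 19 (mod 151)
8^128 ≡ 19^2 = 361 ≡ 59 (mod 151)
150 = 128 + 16 + 4 + 2 in binary powers of 2.
So 8^150 ≡ 59 · 8 · 19 · 64 ≡ 1 (mod 151).
Since the result is 1, base 8 gives no evidence that 151 is composite.

1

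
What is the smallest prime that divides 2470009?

2470009 is odd.
Digit sum 22, not divisible by 3.
Ends in 9: not divisible by 5.
7: 2470009 = 7·352858 + 3
11: 2470009 = 11·224546 + 3
13: 2470009 = 13·190000 + 9
17: 2470009 = 17·145294 + 11
19: 2470009 = 19·130000 + 9
23: 2470009 = 23·107391 + 16
29: 2470009 = 29·85172 + 21
31: 2470009 = 31·79677 + 22
37: 2470009 = 37·66757

37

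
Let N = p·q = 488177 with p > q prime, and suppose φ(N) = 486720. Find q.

521

φ(n) = (p−1)(q−1) = n − (p+q) + 1, so p + q = 488177 − 486720 + 1 = 1458.
p and q are the roots of t² − 1458t + 488177 = 0.
Discriminant: 1458² − 4·488177 = 2125764 − 1952708 = 173056; √173056 = 416.
q = (1458 − 416)/2 = 521, p = (1458 + 416)/2 = 937.
Check: 521 · 937 = 488177.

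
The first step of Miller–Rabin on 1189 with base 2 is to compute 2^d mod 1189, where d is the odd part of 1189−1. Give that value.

1189 − 1 = 1188 = 2^2 · 297, so d = 297.
2^1 ≡ 2 (mod 1189)
2^2 ≡ 2^2 = 4 ≡ 4 (mod 1189)
2^4 ≡ 4^2 = 16 ≡ 16 (mod 1189)
2^8 ≡ 16^2 = 256 ≡ 256 (mod 1189)
2^16 ≡ 256^2 = 65536 ≡ 141 (mod 1189)
2^32 ≡ 141^2 = 19881 ≡ 857 (mod 1189)
2^64 ≡ 857^2 = 734449 ≡ 836 (mod 1189)
2^128 ≡ 836^2 = 698896 ≡ 953 (mod 1189)
2^256 ≡ 953^2 = 908209 ≡ 1002 (mod 1189)
297 = 256 + 32 + 8 + 1 in binary powers of 2.
So 2^297 ≡ 1002 · 857 · 256 · 2 ≡ 282 (mod 1189).
Squaring chain: 282 → 1050; never reaches −1, so base 2 is a Miller–Rabin witness that 1189 is composite.

282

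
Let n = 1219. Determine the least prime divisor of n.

23

1219 is odd.
Digit sum 13, not divisible by 3.
Ends in 9: not divisible by 5.
7: 1219 = 7·174 + 1
11: 1219 = 11·110 + 9
13: 1219 = 13·93 + 10
17: 1219 = 17·71 + 12
19: 1219 = 19·64 + 3
23: 1219 = 23·53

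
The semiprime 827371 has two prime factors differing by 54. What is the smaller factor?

Since p = q + 54, we have 827371 = q(q + 54), so q² + 54q − 827371 = 0.
Discriminant: 54² + 4·827371 = 2916 + 3309484 = 3312400; √3312400 = 1820.
q = (−54 + 1820)/2 = 883, and p = q + 54 = 937.
Check: 883 · 937 = 827371.

883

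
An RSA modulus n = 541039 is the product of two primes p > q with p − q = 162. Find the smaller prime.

659

Since p = q + 162, we have 541039 = q(q + 162), so q² + 162q − 541039 = 0.
Discriminant: 162² + 4·541039 = 26244 + 2164156 = 2190400; √2190400 = 1480.
q = (−162 + 1480)/2 = 659, and p = q + 162 = 821.
Check: 659 · 821 = 541039.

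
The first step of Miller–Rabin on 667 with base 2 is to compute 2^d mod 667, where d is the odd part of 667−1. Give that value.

330

667 − 1 = 666 = 2^1 · 333, so d = 333.
2^1 ≡ 2 (mod 667)
2^2 ≡ 2^2 = 4 ≡ 4 (mod 667)
2^4 ≡ 4^2 = 16 ≡ 16 (mod 667)
2^8 ≡ 16^2 = 256 ≡ 256 (mod 667)
2^16 ≡ 256^2 = 65536 ≡ 170 (mod 667)
2^32 ≡ 170^2 = 28900 ≡ 219 (mod 667)
2^64 ≡ 219^2 = 47961 ≡ 604 (mod 667)
2^128 ≡ 604^2 = 364816 ≡ 634 (mod 667)
2^256 ≡ 634^2 = 401956 ≡ 422 (mod 667)
333 = 256 + 64 + 8 + 4 + 1 in binary powers of 2.
So 2^333 ≡ 422 · 604 · 256 · 16 · 2 ≡ 330 (mod 667).
Squaring chain: 330; never reaches −1, so base 2 is a Miller–Rabin witness that 667 is composite.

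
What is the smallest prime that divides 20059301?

20059301 is odd.
Digit sum 20, not divisible by 3.
Ends in 1: not divisible by 5.
7: 20059301 = 7·2865614 + 3
11: 20059301 = 11·1823572 + 9
13: 20059301 = 13·1543023 + 2
17: 20059301 = 17·1179958 + 15
19: 20059301 = 19·1055752 + 13
23: 20059301 = 23·872143 + 12
29: 20059301 = 29·691700 + 1
31: 20059301 = 31·647074 + 7
37: 20059301 = 37·542143 + 10
41: 20059301 = 41·489251 + 10
43: 20059301 = 43·466495 + 16
47: 20059301 = 47·426793 + 30
53: 20059301 = 53·378477 + 20
59: 20059301 = 59·339988 + 9
61: 20059301 = 61·328841

61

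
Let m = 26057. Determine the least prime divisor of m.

71

26057 is odd.
Digit sum 20, not divisible by 3.
Ends in 7: not divisible by 5.
7: 26057 = 7·3722 + 3
11: 26057 = 11·2368 + 9
13: 26057 = 13·2004 + 5
17: 26057 = 17·1532 + 13
19: 26057 = 19·1371 + 8
23: 26057 = 23·1132 + 21
29: 26057 = 29·898 + 15
31: 26057 = 31·840 + 17
37: 26057 = 37·704 + 9
41: 26057 = 41·635 + 22
43: 26057 = 43·605 + 42
47: 26057 = 47·554 + 19
53: 26057 = 53·491 + 34
59: 26057 = 59·441 + 38
61: 26057 = 61·427 + 10
67: 26057 = 67·388 + 61
71: 26057 = 71·367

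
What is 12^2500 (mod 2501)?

12^1 ≡ 12 (mod 2501)
12^2 ≡ 12^2 = 144 ≡ 144 (mod 2501)
12^4 ≡ 144^2 = 20736 ≡ 728 (mod 2501)
12^8 ≡ 728^2 = 529984 ≡ 2273 (mod 2501)
12^16 ≡ 2273^2 = 5166529 ≡ 1964 (mod 2501)
12^32 ≡ 1964^2 = 3857296 ≡ 754 (mod 2501)
12^64 ≡ 754^2 = 568516 ≡ 789 (mod 2501)
12^128 ≡ 789^2 = 622521 ≡ 2273 (mod 2501)
12^256 ≡ 2273^2 = 5166529 ≡ 1964 (mod 2501)
12^512 ≡ 1964^2 = 3857296 ≡ 754 (mod 2501)
12^1024 ≡ 754^2 = 568516 ≡ 789 (mod 2501)
12^2048 ≡ 789^2 = 622521 ≡ 2273 (mod 2501)
2500 = 2048 + 256 + 128 + 64 + 4 in binary powers of 2.
So 12^2500 ≡ 2273 · 1964 · 2273 · 789 · 728 ≡ 901 (mod 2501).
Since 901 ≠ 1, base 12 is a Fermat witness: 2501 is composite.

901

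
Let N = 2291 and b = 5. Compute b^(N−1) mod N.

5^1 ≡ 5 (mod 2291)
5^2 ≡ 5^2 = 25 ≡ 25 (mod 2291)
5^4 ≡ 25^2 = 625 ≡ 625 (mod 2291)
5^8 ≡ 625^2 = 390625 ≡ 1155 (mod 2291)
5^16 ≡ 1155^2 = 1334025 ≡ 663 (mod 2291)
5^32 ≡ 663^2 = 439569 ≡ 1988 (mod 2291)
5^64 ≡ 1988^2 = 3952144 ≡ 169 (mod 2291)
5^128 ≡ 169^2 = 28561 ≡ 1069 (mod 2291)
5^256 ≡ 1069^2 = 1142761 ≡ 1843 (mod 2291)
5^512 ≡ 1843^2 = 3396649 ≡ 1387 (mod 2291)
5^1024 ≡ 1387^2 = 1923769 ≡ 1620 (mod 2291)
5^2048 ≡ 1620^2 = 2624400 ≡ 1205 (mod 2291)
2290 = 2048 + 128 + 64 + 32 + 16 + 2 in binary powers of 2.
So 5^2290 ≡ 1205 · 1069 · 169 · 1988 · 663 · 25 ≡ 111 (mod 2291).
Since 111 ≠ 1, base 5 is a Fermat witness: 2291 is composite.

111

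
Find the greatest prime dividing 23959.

97

23959 = 13 · 1843
1843 = 19 · 97
97 is prime.
So 23959 = 13 · 19 · 97; the largest prime factor is 97.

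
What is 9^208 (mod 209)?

47

9^1 ≡ 9 (mod 209)
9^2 ≡ 9^2 = 81 ≡ 81 (mod 209)
9^4 ≡ 81^2 = 6561 ≡ 82 (mod 209)
9^8 ≡ 82^2 = 6724 ≡ 36 (mod 209)
9^16 ≡ 36^2 = 1296 ≡ 42 (mod 209)
9^32 ≡ 42^2 = 1764 ≡ 92 (mod 209)
9^64 ≡ 92^2 = 8464 ≡ 104 (mod 209)
9^128 ≡ 104^2 = 10816 ≡ 157 (mod 209)
208 = 128 + 64 + 16 in binary powers of 2.
So 9^208 ≡ 157 · 104 · 42 ≡ 47 (mod 209).
Since 47 ≠ 1, base 9 is a Fermat witness: 209 is composite.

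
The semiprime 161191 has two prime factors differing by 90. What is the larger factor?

449

Since p = q + 90, we have 161191 = q(q + 90), so q² + 90q − 161191 = 0.
Discriminant: 90² + 4·161191 = 8100 + 644764 = 652864; √652864 = 808.
q = (−90 + 808)/2 = 359, and p = q + 90 = 449.
Check: 359 · 449 = 161191.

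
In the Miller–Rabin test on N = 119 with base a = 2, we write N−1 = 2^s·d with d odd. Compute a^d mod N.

25

119 − 1 = 118 = 2^1 · 59, so d = 59.
2^1 ≡ 2 (mod 119)
2^2 ≡ 2^2 = 4 ≡ 4 (mod 119)
2^4 ≡ 4^2 = 16 ≡ 16 (mod 119)
2^8 ≡ 16^2 = 256 ≡ 18 (mod 119)
2^16 ≡ 18^2 = 324 ≡ 86 (mod 119)
2^32 ≡ 86^2 = 7396 ≡ 18 (mod 119)
59 = 32 + 16 + 8 + 2 + 1 in binary powers of 2.
So 2^59 ≡ 18 · 86 · 18 · 4 · 2 ≡ 25 (mod 119).
Squaring chain: 25; never reaches −1, so base 2 is a Miller–Rabin witness that 119 is composite.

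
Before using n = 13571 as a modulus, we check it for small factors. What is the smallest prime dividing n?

13571 is odd.
Digit sum 17, not divisible by 3.
Ends in 1: not divisible by 5.
7: 13571 = 7·1938 + 5
11: 13571 = 11·1233 + 8
13: 13571 = 13·1043 + 12
17: 13571 = 17·798 + 5
19: 13571 = 19·714 + 5
23: 13571 = 23·590 + 1
29: 13571 = 29·467 + 28
31: 13571 = 31·437 + 24
37: 13571 = 37·366 + 29
41: 13571 = 41·331

41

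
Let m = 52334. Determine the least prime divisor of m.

2

52334 is even: 2 divides it.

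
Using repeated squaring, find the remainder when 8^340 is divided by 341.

1

8^1 ≡ 8 (mod 341)
8^2 ≡ 8^2 = 64 ≡ 64 (mod 341)
8^4 ≡ 64^2 = 4096 ≡ 4 (mod 341)
8^8 ≡ 4^2 = 16 ≡ 16 (mod 341)
8^16 ≡ 16^2 = 256 ≡ 256 (mod 341)
8^32 ≡ 256^2 = 65536 ≡ 64 (mod 341)
8^64 ≡ 64^2 = 4096 ≡ 4 (mod 341)
8^128 ≡ 4^2 = 16 ≡ 16 (mod 341)
8^256 ≡ 16^2 = 256 ≡ 256 (mod 341)
340 = 256 + 64 + 16 + 4 in binary powers of 2.
So 8^340 ≡ 256 · 4 · 256 · 4 ≡ 1 (mod 341).
Since the result is 1, base 8 gives no evidence that 341 is composite.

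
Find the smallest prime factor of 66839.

89

66839 is odd.
Digit sum 32, not divisible by 3.
Ends in 9: not divisible by 5.
7: 66839 = 7·9548 + 3
11: 66839 = 11·6076 + 3
13: 66839 = 13·5141 + 6
17: 66839 = 17·3931 + 12
19: 66839 = 19·3517 + 16
23: 66839 = 23·2906 + 1
29: 66839 = 29·2304 + 23
31: 66839 = 31·2156 + 3
37: 66839 = 37·1806 + 17
41: 66839 = 41·1630 + 9
43: 66839 = 43·1554 + 17
47: 66839 = 47·1422 + 5
53: 66839 = 53·1261 + 6
59: 66839 = 59·1132 + 51
61: 66839 = 61·1095 + 44
67: 66839 = 67·997 + 40
71: 66839 = 71·941 + 28
73: 66839 = 73·915 + 44
79: 66839 = 79·846 + 5
83: 66839 = 83·805 + 24
89: 66839 = 89·751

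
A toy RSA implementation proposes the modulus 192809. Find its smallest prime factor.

192809 is odd.
Digit sum 29, not divisible by 3.
Ends in 9: not divisible by 5.
7: 192809 = 7·27544 + 1
11: 192809 = 11·17528 + 1
13: 192809 = 13·14831 + 6
17: 192809 = 17·11341 + 12
19: 192809 = 19·10147 + 16
23: 192809 = 23·8383

23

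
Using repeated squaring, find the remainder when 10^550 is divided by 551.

10^1 ≡ 10 (mod 551)
10^2 ≡ 10^2 = 100 ≡ 100 (mod 551)
10^4 ≡ 100^2 = 10000 ≡ 82 (mod 551)
10^8 ≡ 82^2 = 6724 ≡ 112 (mod 551)
10^16 ≡ 112^2 = 12544 ≡ 422 (mod 551)
10^32 ≡ 422^2 = 178084 ≡ 111 (mod 551)
10^64 ≡ 111^2 = 12321 ≡ 199 (mod 551)
10^128 ≡ 199^2 = 39601 ≡ 480 (mod 551)
10^256 ≡ 480^2 = 230400 ≡ 82 (mod 551)
10^512 ≡ 82^2 = 6724 ≡ 112 (mod 551)
550 = 512 + 32 + 4 + 2 in binary powers of 2.
So 10^550 ≡ 112 · 111 · 82 · 100 ≡ 237 (mod 551).
Since 237 ≠ 1, base 10 is a Fermat witness: 551 is composite.

237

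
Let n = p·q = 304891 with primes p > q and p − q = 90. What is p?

599

Since p = q + 90, we have 304891 = q(q + 90), so q² + 90q − 304891 = 0.
Discriminant: 90² + 4·304891 = 8100 + 1219564 = 1227664; √1227664 = 1108.
q = (−90 + 1108)/2 = 509, and p = q + 90 = 599.
Check: 509 · 599 = 304891.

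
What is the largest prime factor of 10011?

71

10011 = 3 · 3337
3337 = 47 · 71
71 is prime.
So 10011 = 3 · 47 · 71; the largest prime factor is 71.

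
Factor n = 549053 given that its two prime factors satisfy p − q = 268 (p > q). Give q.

Since p = q + 268, we have 549053 = q(q + 268), so q² + 268q − 549053 = 0.
Discriminant: 268² + 4·549053 = 71824 + 2196212 = 2268036; √2268036 = 1506.
q = (−268 + 1506)/2 = 619, and p = q + 268 = 887.
Check: 619 · 887 = 549053.

619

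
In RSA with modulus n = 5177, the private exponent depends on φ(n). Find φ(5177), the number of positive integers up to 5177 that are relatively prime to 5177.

Factor: 5177 = 31 · 167.
φ(5177) = (31−1) · (167−1) = 30 · 166 = 4980.

4980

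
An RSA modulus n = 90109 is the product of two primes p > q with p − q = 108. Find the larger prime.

359

Since p = q + 108, we have 90109 = q(q + 108), so q² + 108q − 90109 = 0.
Discriminant: 108² + 4·90109 = 11664 + 360436 = 372100; √372100 = 610.
q = (−108 + 610)/2 = 251, and p = q + 108 = 359.
Check: 251 · 359 = 90109.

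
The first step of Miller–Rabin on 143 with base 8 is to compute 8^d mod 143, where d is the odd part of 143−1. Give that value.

143 − 1 = 142 = 2^1 · 71, so d = 71.
8^1 ≡ 8 (mod 143)
8^2 ≡ 8^2 = 64 ≡ 64 (mod 143)
8^4 ≡ 64^2 = 4096 ≡ 92 (mod 143)
8^8 ≡ 92^2 = 8464 ≡ 27 (mod 143)
8^16 ≡ 27^2 = 729 ≡ 14 (mod 143)
8^32 ≡ 14^2 = 196 ≡ 53 (mod 143)
8^64 ≡ 53^2 = 2809 ≡ 92 (mod 143)
71 = 64 + 4 + 2 + 1 in binary powers of 2.
So 8^71 ≡ 92 · 92 · 64 · 8 ≡ 96 (mod 143).
Squaring chain: 96; never reaches −1, so base 8 is a Miller–Rabin witness that 143 is composite.

96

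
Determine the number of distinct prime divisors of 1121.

2

1121 = 19 · 59
1121 = 19 · 59, which has 2 distinct prime factors.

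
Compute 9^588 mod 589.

9^1 ≡ 9 (mod 589)
9^2 ≡ 9^2 = 81 ≡ 81 (mod 589)
9^4 ≡ 81^2 = 6561 ≡ 82 (mod 589)
9^8 ≡ 82^2 = 6724 ≡ 245 (mod 589)
9^16 ≡ 245^2 = 60025 ≡ 536 (mod 589)
9^32 ≡ 536^2 = 287296 ≡ 453 (mod 589)
9^64 ≡ 453^2 = 205209 ≡ 237 (mod 589)
9^128 ≡ 237^2 = 56169 ≡ 214 (mod 589)
9^256 ≡ 214^2 = 45796 ≡ 443 (mod 589)
9^512 ≡ 443^2 = 196249 ≡ 112 (mod 589)
588 = 512 + 64 + 8 + 4 in binary powers of 2.
So 9^588 ≡ 112 · 237 · 245 · 82 ≡ 140 (mod 589).
Since 140 ≠ 1, base 9 is a Fermat witness: 589 is composite.

140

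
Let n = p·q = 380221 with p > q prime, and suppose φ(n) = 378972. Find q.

523

φ(n) = (p−1)(q−1) = n − (p+q) + 1, so p + q = 380221 − 378972 + 1 = 1250.
p and q are the roots of t² − 1250t + 380221 = 0.
Discriminant: 1250² − 4·380221 = 1562500 − 1520884 = 41616; √41616 = 204.
q = (1250 − 204)/2 = 523, p = (1250 + 204)/2 = 727.
Check: 523 · 727 = 380221.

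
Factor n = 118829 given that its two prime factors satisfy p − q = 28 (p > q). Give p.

359

Since p = q + 28, we have 118829 = q(q + 28), so q² + 28q − 118829 = 0.
Discriminant: 28² + 4·118829 = 784 + 475316 = 476100; √476100 = 690.
q = (−28 + 690)/2 = 331, and p = q + 28 = 359.
Check: 331 · 359 = 118829.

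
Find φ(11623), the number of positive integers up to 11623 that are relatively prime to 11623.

Factor: 11623 = 59 · 197.
φ(11623) = (59−1) · (197−1) = 58 · 196 = 11368.

11368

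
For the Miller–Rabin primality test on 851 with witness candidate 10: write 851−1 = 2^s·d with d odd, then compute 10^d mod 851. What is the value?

851 − 1 = 850 = 2^1 · 425, so d = 425.
10^1 ≡ 10 (mod 851)
10^2 ≡ 10^2 = 100 ≡ 100 (mod 851)
10^4 ≡ 100^2 = 10000 ≡ 639 (mod 851)
10^8 ≡ 639^2 = 408321 ≡ 692 (mod 851)
10^16 ≡ 692^2 = 478864 ≡ 602 (mod 851)
10^32 ≡ 602^2 = 362404 ≡ 729 (mod 851)
10^64 ≡ 729^2 = 531441 ≡ 417 (mod 851)
10^128 ≡ 417^2 = 173889 ≡ 285 (mod 851)
10^256 ≡ 285^2 = 81225 ≡ 380 (mod 851)
425 = 256 + 128 + 32 + 8 + 1 in binary powers of 2.
So 10^425 ≡ 380 · 285 · 729 · 692 · 10 ≡ 359 (mod 851).
Squaring chain: 359; never reaches −1, so base 10 is a Miller–Rabin witness that 851 is composite.

359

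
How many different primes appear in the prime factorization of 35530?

35530 = 2 · 17765
17765 = 5 · 3553
3553 = 11 · 323
323 = 17 · 19
35530 = 2 · 5 · 11 · 17 · 19, which has 5 distinct prime factors.

5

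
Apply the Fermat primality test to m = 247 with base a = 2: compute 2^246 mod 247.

220

2^1 ≡ 2 (mod 247)
2^2 ≡ 2^2 = 4 ≡ 4 (mod 247)
2^4 ≡ 4^2 = 16 ≡ 16 (mod 247)
2^8 ≡ 16^2 = 256 ≡ 9 (mod 247)
2^16 ≡ 9^2 = 81 ≡ 81 (mod 247)
2^32 ≡ 81^2 = 6561 ≡ 139 (mod 247)
2^64 ≡ 139^2 = 19321 ≡ 55 (mod 247)
2^128 ≡ 55^2 = 3025 ≡ 61 (mod 247)
246 = 128 + 64 + 32 + 16 + 4 + 2 in binary powers of 2.
So 2^246 ≡ 61 · 55 · 139 · 81 · 16 · 4 ≡ 220 (mod 247).
Since 220 ≠ 1, base 2 is a Fermat witness: 247 is composite.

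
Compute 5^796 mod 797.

5^1 ≡ 5 (mod 797)
5^2 ≡ 5^2 = 25 ≡ 25 (mod 797)
5^4 ≡ 25^2 = 625 ≡ 625 (mod 797)
5^8 ≡ 625^2 = 390625 ≡ 95 (mod 797)
5^16 ≡ 95^2 = 9025 ≡ 258 (mod 797)
5^32 ≡ 258^2 = 66564 ≡ 413 (mod 797)
5^64 ≡ 413^2 = 170569 ≡ 11 (mod 797)
5^128 ≡ 11^2 = 121 ≡ 121 (mod 797)
5^256 ≡ 121^2 = 14641 ≡ 295 (mod 797)
5^512 ≡ 295^2 = 87025 ≡ 152 (mod 797)
796 = 512 + 256 + 16 + 8 + 4 in binary powers of 2.
So 5^796 ≡ 152 · 295 · 258 · 95 · 625 ≡ 1 (mod 797).
Since the result is 1, base 5 gives no evidence that 797 is composite.

1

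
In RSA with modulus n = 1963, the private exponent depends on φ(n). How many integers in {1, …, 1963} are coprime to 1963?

Factor: 1963 = 13 · 151.
φ(1963) = (13−1) · (151−1) = 12 · 150 = 1800.

1800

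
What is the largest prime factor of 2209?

2209 = 47 · 47
47 = 47 · 1
So 2209 = 47^2; the largest prime factor is 47.

47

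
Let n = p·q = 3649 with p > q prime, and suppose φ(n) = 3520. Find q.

41

φ(n) = (p−1)(q−1) = n − (p+q) + 1, so p + q = 3649 − 3520 + 1 = 130.
p and q are the roots of t² − 130t + 3649 = 0.
Discriminant: 130² − 4·3649 = 16900 − 14596 = 2304; √2304 = 48.
q = (130 − 48)/2 = 41, p = (130 + 48)/2 = 89.
Check: 41 · 89 = 3649.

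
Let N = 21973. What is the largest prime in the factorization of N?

73

21973 = 7 · 3139
3139 = 43 · 73
73 is prime.
So 21973 = 7 · 43 · 73; the largest prime factor is 73.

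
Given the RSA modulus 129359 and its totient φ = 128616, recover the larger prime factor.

φ(n) = (p−1)(q−1) = n − (p+q) + 1, so p + q = 129359 − 128616 + 1 = 744.
p and q are the roots of t² − 744t + 129359 = 0.
Discriminant: 744² − 4·129359 = 553536 − 517436 = 36100; √36100 = 190.
q = (744 − 190)/2 = 277, p = (744 + 190)/2 = 467.
Check: 277 · 467 = 129359.

467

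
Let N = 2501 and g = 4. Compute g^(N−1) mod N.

4^1 ≡ 4 (mod 2501)
4^2 ≡ 4^2 = 16 ≡ 16 (mod 2501)
4^4 ≡ 16^2 = 256 ≡ 256 (mod 2501)
4^8 ≡ 256^2 = 65536 ≡ 510 (mod 2501)
4^16 ≡ 510^2 = 260100 ≡ 2497 (mod 2501)
4^32 ≡ 2497^2 = 6235009 ≡ 16 (mod 2501)
4^64 ≡ 16^2 = 256 ≡ 256 (mod 2501)
4^128 ≡ 256^2 = 65536 ≡ 510 (mod 2501)
4^256 ≡ 510^2 = 260100 ≡ 2497 (mod 2501)
4^512 ≡ 2497^2 = 6235009 ≡ 16 (mod 2501)
4^1024 ≡ 16^2 = 256 ≡ 256 (mod 2501)
4^2048 ≡ 256^2 = 65536 ≡ 510 (mod 2501)
2500 = 2048 + 256 + 128 + 64 + 4 in binary powers of 2.
So 4^2500 ≡ 510 · 2497 · 510 · 256 · 256 ≡ 657 (mod 2501).
Since 657 ≠ 1, base 4 is a Fermat witness: 2501 is composite.

657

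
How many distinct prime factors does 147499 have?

147499 = 11^2 · 1219
1219 = 23 · 53
147499 = 11^2 · 23 · 53, which has 3 distinct prime factors.

3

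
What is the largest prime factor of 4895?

89

4895 = 5 · 979
979 = 11 · 89
89 is prime.
So 4895 = 5 · 11 · 89; the largest prime factor is 89.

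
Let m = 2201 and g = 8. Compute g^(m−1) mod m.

900

8^1 ≡ 8 (mod 2201)
8^2 ≡ 8^2 = 64 ≡ 64 (mod 2201)
8^4 ≡ 64^2 = 4096 ≡ 1895 (mod 2201)
8^8 ≡ 1895^2 = 3591025 ≡ 1194 (mod 2201)
8^16 ≡ 1194^2 = 1425636 ≡ 1589 (mod 2201)
8^32 ≡ 1589^2 = 2524921 ≡ 374 (mod 2201)
8^64 ≡ 374^2 = 139876 ≡ 1213 (mod 2201)
8^128 ≡ 1213^2 = 1471369 ≡ 1101 (mod 2201)
8^256 ≡ 1101^2 = 1212201 ≡ 1651 (mod 2201)
8^512 ≡ 1651^2 = 2725801 ≡ 963 (mod 2201)
8^1024 ≡ 963^2 = 927369 ≡ 748 (mod 2201)
8^2048 ≡ 748^2 = 559504 ≡ 450 (mod 2201)
2200 = 2048 + 128 + 16 + 8 in binary powers of 2.
So 8^2200 ≡ 450 · 1101 · 1589 · 1194 ≡ 900 (mod 2201).
Since 900 ≠ 1, base 8 is a Fermat witness: 2201 is composite.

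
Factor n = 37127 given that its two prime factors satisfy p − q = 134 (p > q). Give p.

Since p = q + 134, we have 37127 = q(q + 134), so q² + 134q − 37127 = 0.
Discriminant: 134² + 4·37127 = 17956 + 148508 = 166464; √166464 = 408.
q = (−134 + 408)/2 = 137, and p = q + 134 = 271.
Check: 137 · 271 = 37127.

271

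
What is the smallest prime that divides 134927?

134927 is odd.
Digit sum 26, not divisible by 3.
Ends in 7: not divisible by 5.
7: 134927 = 7·19275 + 2
11: 134927 = 11·12266 + 1
13: 134927 = 13·10379

13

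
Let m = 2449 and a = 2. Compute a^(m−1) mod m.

1000

2^1 ≡ 2 (mod 2449)
2^2 ≡ 2^2 = 4 ≡ 4 (mod 2449)
2^4 ≡ 4^2 = 16 ≡ 16 (mod 2449)
2^8 ≡ 16^2 = 256 ≡ 256 (mod 2449)
2^16 ≡ 256^2 = 65536 ≡ 1862 (mod 2449)
2^32 ≡ 1862^2 = 3467044 ≡ 1709 (mod 2449)
2^64 ≡ 1709^2 = 2920681 ≡ 1473 (mod 2449)
2^128 ≡ 1473^2 = 2169729 ≡ 2364 (mod 2449)
2^256 ≡ 2364^2 = 5588496 ≡ 2327 (mod 2449)
2^512 ≡ 2327^2 = 5414929 ≡ 190 (mod 2449)
2^1024 ≡ 190^2 = 36100 ≡ 1814 (mod 2449)
2^2048 ≡ 1814^2 = 3290596 ≡ 1589 (mod 2449)
2448 = 2048 + 256 + 128 + 16 in binary powers of 2.
So 2^2448 ≡ 1589 · 2327 · 2364 · 1862 ≡ 1000 (mod 2449).
Since 1000 ≠ 1, base 2 is a Fermat witness: 2449 is composite.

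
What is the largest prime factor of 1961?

1961 = 37 · 53
53 is prime.
So 1961 = 37 · 53; the largest prime factor is 53.

53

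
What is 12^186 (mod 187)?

111

12^1 ≡ 12 (mod 187)
12^2 ≡ 12^2 = 144 ≡ 144 (mod 187)
12^4 ≡ 144^2 = 20736 ≡ 166 (mod 187)
12^8 ≡ 166^2 = 27556 ≡ 67 (mod 187)
12^16 ≡ 67^2 = 4489 ≡ 1 (mod 187)
12^32 ≡ 1^2 = 1 ≡ 1 (mod 187)
12^64 ≡ 1^2 = 1 ≡ 1 (mod 187)
12^128 ≡ 1^2 = 1 ≡ 1 (mod 187)
186 = 128 + 32 + 16 + 8 + 2 in binary powers of 2.
So 12^186 ≡ 1 · 1 · 1 · 67 · 144 ≡ 111 (mod 187).
Since 111 ≠ 1, base 12 is a Fermat witness: 187 is composite.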